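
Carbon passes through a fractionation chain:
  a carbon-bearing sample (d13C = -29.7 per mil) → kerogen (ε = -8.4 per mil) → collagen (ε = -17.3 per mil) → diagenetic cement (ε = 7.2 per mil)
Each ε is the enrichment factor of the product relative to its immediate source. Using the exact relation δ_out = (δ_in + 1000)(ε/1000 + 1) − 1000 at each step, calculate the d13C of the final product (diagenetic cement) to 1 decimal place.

-47.7 per mil

step 1: δ = (-29.70 + 1000)·(-8.4/1000 + 1) − 1000 = -37.85 per mil
step 2: δ = (-37.85 + 1000)·(-17.3/1000 + 1) − 1000 = -54.50 per mil
step 3: δ = (-54.50 + 1000)·(7.2/1000 + 1) − 1000 = -47.69 per mil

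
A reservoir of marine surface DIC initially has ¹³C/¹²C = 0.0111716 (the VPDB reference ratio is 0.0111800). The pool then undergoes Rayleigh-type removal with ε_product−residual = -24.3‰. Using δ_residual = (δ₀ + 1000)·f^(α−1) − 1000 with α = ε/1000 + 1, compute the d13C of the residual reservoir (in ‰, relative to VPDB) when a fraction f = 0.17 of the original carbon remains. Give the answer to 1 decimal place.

43.2‰

δ₀ = (0.0111716/0.0111800 − 1)×1000 = (0.999249 − 1)×1000 = -0.751‰
α − 1 = ε/1000 = -0.0243
f^(α−1) = 0.17^(-0.0243) = 1.043999
δ_res = (-0.751 + 1000) × 1.043999 − 1000 = 1043.215 − 1000 = 43.21‰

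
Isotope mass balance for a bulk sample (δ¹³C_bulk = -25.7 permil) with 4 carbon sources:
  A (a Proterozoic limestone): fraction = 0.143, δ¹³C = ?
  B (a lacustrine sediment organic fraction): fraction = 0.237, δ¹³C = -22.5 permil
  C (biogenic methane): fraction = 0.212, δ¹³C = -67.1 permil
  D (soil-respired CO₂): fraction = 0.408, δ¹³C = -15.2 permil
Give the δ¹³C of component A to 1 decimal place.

Isotope mass balance: δ_bulk = Σ fᵢ·δᵢ.
-25.7 = 0.143×δ_A + 0.237×(-22.5) + 0.212×(-67.1) + 0.408×(-15.2)
0.143·δ_A = -25.7 − (-25.759) = 0.059
δ_A = 0.059 / 0.143 = 0.41 permil

0.4 permil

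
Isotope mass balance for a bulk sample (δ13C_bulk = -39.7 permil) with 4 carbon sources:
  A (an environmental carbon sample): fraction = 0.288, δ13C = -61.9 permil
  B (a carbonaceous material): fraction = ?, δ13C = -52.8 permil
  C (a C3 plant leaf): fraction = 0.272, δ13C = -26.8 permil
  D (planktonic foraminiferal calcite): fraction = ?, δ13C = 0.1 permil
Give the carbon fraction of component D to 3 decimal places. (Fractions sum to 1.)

Let f_D and f_B be the unknown fractions; fractions sum to 1 so f_D + f_B = 0.440.
Mass balance: Σ fᵢ·δᵢ = δ_bulk ⇒ f_D·(0.1) + f_B·(-52.8) = -39.7 − (-25.117) = -14.583
Substitute f_B = 0.440 − f_D:
f_D·(0.1 − -52.8) = -14.583 − 0.440×(-52.8) = 8.649
f_D = 8.649 / 52.9 = 0.1635

0.163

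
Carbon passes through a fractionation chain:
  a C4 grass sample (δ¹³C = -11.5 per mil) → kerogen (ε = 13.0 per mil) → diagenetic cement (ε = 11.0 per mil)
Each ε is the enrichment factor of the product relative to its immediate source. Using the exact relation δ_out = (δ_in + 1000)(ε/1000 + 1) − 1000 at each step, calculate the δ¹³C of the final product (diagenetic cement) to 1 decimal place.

step 1: δ = (-11.50 + 1000)·(13.0/1000 + 1) − 1000 = 1.35 per mil
step 2: δ = (1.35 + 1000)·(11.0/1000 + 1) − 1000 = 12.37 per mil

12.4 per mil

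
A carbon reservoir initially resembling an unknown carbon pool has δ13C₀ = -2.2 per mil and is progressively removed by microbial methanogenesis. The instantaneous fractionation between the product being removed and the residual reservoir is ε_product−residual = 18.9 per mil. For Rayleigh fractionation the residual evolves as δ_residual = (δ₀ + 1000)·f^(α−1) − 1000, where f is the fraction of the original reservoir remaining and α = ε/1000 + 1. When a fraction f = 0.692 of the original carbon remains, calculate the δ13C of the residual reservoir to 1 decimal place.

-9.1 per mil

Rayleigh residual: δ_res = (δ₀ + 1000)·f^(α−1) − 1000
α = ε/1000 + 1 = 1.01890, so α − 1 = 0.01890
f^(α−1) = 0.692^(0.01890) = 0.993066
δ_res = (-2.2 + 1000) × 0.993066 − 1000 = 990.881 − 1000 = -9.12 per mil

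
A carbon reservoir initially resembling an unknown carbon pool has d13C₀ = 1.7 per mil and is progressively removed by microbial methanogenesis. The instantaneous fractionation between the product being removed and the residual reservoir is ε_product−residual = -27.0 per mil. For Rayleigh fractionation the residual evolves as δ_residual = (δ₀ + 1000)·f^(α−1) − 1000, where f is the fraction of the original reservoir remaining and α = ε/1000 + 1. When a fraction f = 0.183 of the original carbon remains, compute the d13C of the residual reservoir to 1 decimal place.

48.7 per mil

Rayleigh residual: δ_res = (δ₀ + 1000)·f^(α−1) − 1000
α = ε/1000 + 1 = 0.97300, so α − 1 = -0.02700
f^(α−1) = 0.183^(-0.02700) = 1.046921
δ_res = (1.7 + 1000) × 1.046921 − 1000 = 1048.701 − 1000 = 48.70 per mil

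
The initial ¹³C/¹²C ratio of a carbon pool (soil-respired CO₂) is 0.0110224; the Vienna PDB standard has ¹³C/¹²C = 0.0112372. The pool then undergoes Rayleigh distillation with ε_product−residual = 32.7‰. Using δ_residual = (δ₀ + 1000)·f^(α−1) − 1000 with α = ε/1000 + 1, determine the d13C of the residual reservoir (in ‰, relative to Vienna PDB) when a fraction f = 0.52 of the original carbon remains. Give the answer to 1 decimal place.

δ₀ = (0.0110224/0.0112372 − 1)×1000 = (0.980885 − 1)×1000 = -19.115‰
α − 1 = ε/1000 = 0.0327
f^(α−1) = 0.52^(0.0327) = 0.978844
δ_res = (-19.115 + 1000) × 0.978844 − 1000 = 960.133 − 1000 = -39.87‰

-39.9‰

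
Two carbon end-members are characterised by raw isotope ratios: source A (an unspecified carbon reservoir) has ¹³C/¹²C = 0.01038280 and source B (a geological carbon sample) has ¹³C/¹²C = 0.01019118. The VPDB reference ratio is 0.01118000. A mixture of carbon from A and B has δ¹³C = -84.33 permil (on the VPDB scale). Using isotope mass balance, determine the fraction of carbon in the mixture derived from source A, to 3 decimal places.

δ_A = (0.01038280/0.01118000 − 1)×1000 = (0.928694 − 1)×1000 = -71.306 permil
δ_B = (0.01019118/0.01118000 − 1)×1000 = (0.911555 − 1)×1000 = -88.445 permil
f_A = (δ_mix − δ_B)/(δ_A − δ_B) = (-84.33 − (-88.445))/(-71.306 − (-88.445))
f_A = 4.115 / 17.140 = 0.2401

0.240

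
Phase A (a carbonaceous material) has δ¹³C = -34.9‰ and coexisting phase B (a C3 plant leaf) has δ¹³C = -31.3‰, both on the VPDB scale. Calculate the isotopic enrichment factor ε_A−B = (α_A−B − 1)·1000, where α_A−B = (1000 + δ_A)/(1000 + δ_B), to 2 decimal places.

α_A−B = (1000 + -34.9) / (1000 + -31.3) = 965.1 / 968.7 = 0.996284
ε_A−B = (0.996284 − 1) × 1000 = -3.716‰
(The approximation ε ≈ δ_A − δ_B would give -3.6‰.)

-3.72‰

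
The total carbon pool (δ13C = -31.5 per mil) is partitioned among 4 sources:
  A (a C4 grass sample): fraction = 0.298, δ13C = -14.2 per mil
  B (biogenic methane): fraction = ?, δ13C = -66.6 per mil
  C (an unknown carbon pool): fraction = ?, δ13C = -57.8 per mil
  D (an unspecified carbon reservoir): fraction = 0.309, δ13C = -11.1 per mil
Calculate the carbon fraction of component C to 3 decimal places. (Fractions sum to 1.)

Let f_C and f_B be the unknown fractions; fractions sum to 1 so f_C + f_B = 0.393.
Mass balance: Σ fᵢ·δᵢ = δ_bulk ⇒ f_C·(-57.8) + f_B·(-66.6) = -31.5 − (-7.661) = -23.838
Substitute f_B = 0.393 − f_C:
f_C·(-57.8 − -66.6) = -23.838 − 0.393×(-66.6) = 2.335
f_C = 2.335 / 8.8 = 0.2654

0.265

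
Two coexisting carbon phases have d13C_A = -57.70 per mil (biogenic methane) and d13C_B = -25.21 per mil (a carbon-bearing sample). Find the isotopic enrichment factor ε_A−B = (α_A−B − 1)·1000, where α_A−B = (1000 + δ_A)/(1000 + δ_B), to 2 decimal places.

-33.33 per mil

α_A−B = (1000 + -57.70) / (1000 + -25.21) = 942.30 / 974.79 = 0.966670
ε_A−B = (0.966670 − 1) × 1000 = -33.330 per mil
(The approximation ε ≈ δ_A − δ_B would give -32.49 per mil.)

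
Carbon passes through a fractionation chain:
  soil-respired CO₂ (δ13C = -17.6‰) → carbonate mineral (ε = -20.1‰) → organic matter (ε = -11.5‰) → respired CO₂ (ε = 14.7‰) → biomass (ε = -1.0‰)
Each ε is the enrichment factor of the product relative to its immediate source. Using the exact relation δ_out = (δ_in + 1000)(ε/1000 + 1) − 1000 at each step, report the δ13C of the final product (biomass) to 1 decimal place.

step 1: δ = (-17.60 + 1000)·(-20.1/1000 + 1) − 1000 = -37.35‰
step 2: δ = (-37.35 + 1000)·(-11.5/1000 + 1) − 1000 = -48.42‰
step 3: δ = (-48.42 + 1000)·(14.7/1000 + 1) − 1000 = -34.43‰
step 4: δ = (-34.43 + 1000)·(-1.0/1000 + 1) − 1000 = -35.39‰

-35.4‰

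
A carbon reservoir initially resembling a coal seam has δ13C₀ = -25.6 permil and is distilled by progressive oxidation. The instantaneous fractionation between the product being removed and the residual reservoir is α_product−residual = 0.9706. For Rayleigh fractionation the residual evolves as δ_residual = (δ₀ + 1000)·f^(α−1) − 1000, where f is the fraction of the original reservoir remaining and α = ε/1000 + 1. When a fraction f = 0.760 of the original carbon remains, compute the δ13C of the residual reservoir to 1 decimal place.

-17.7 permil

Rayleigh residual: δ_res = (δ₀ + 1000)·f^(α−1) − 1000
α − 1 = -0.02940
f^(α−1) = 0.760^(-0.02940) = 1.008101
δ_res = (-25.6 + 1000) × 1.008101 − 1000 = 982.294 − 1000 = -17.71 permil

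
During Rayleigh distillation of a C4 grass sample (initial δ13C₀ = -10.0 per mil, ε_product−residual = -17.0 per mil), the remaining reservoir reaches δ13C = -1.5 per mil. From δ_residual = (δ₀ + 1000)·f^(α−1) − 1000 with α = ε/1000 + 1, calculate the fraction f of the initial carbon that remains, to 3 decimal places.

α − 1 = ε/1000 = -0.0170
(δ_res + 1000)/(δ₀ + 1000) = (-1.5 + 1000)/(-10.0 + 1000) = 998.5/990.0 = 1.008586
f = 1.008586^(1/-0.0170) = exp(ln(1.008586)/-0.0170) = exp(0.00855/-0.0170)
f = exp(-0.5029) = 0.6048

0.605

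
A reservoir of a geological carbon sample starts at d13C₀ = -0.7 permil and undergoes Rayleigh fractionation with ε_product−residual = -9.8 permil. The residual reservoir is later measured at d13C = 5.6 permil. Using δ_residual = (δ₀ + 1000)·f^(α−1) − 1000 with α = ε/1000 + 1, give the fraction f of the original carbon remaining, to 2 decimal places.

α − 1 = ε/1000 = -0.0098
(δ_res + 1000)/(δ₀ + 1000) = (5.6 + 1000)/(-0.7 + 1000) = 1005.6/999.3 = 1.006304
f = 1.006304^(1/-0.0098) = exp(ln(1.006304)/-0.0098) = exp(0.00628/-0.0098)
f = exp(-0.6413) = 0.5266

0.53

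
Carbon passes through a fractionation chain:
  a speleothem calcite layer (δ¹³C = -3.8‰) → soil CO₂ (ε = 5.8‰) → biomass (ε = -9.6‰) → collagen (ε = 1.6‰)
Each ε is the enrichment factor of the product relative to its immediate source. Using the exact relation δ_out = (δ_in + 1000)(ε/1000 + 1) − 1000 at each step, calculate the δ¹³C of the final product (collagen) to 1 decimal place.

-6.1‰

step 1: δ = (-3.80 + 1000)·(5.8/1000 + 1) − 1000 = 1.98‰
step 2: δ = (1.98 + 1000)·(-9.6/1000 + 1) − 1000 = -7.64‰
step 3: δ = (-7.64 + 1000)·(1.6/1000 + 1) − 1000 = -6.05‰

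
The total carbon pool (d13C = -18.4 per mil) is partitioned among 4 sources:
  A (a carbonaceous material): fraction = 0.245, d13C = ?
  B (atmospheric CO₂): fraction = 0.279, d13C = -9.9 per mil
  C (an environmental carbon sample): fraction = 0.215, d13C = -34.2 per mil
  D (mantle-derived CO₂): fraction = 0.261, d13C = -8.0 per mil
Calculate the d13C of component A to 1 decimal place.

Isotope mass balance: δ_bulk = Σ fᵢ·δᵢ.
-18.4 = 0.245×δ_A + 0.279×(-9.9) + 0.215×(-34.2) + 0.261×(-8.0)
0.245·δ_A = -18.4 − (-12.203) = -6.197
δ_A = -6.197 / 0.245 = -25.29 per mil

-25.3 per mil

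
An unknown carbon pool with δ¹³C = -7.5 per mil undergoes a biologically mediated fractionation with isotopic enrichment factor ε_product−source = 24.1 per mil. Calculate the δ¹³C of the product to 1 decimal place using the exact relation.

16.4 per mil

To first order, δ_product ≈ δ_source + ε = 16.6 per mil.
Exactly, δ_product = (δ_source + 1000)·(ε/1000 + 1) − 1000.
δ_product = (-7.5 + 1000) × (24.1/1000 + 1) − 1000
δ_product = 16.42 per mil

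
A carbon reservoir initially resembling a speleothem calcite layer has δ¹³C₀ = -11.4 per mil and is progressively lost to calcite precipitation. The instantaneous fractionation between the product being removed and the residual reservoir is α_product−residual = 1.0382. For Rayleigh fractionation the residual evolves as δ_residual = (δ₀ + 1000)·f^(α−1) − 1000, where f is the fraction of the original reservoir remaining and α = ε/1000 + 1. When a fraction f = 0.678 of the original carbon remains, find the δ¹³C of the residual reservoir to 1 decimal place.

-26.0 per mil

Rayleigh residual: δ_res = (δ₀ + 1000)·f^(α−1) − 1000
α − 1 = 0.03820
f^(α−1) = 0.678^(0.03820) = 0.985265
δ_res = (-11.4 + 1000) × 0.985265 − 1000 = 974.033 − 1000 = -25.97 per mil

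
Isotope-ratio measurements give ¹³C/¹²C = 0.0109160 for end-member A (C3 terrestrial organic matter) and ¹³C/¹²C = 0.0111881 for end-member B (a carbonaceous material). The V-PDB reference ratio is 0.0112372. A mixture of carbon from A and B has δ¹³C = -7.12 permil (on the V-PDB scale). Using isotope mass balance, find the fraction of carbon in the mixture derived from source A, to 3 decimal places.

0.114

δ_A = (0.0109160/0.0112372 − 1)×1000 = (0.971416 − 1)×1000 = -28.584 permil
δ_B = (0.0111881/0.0112372 − 1)×1000 = (0.995631 − 1)×1000 = -4.369 permil
f_A = (δ_mix − δ_B)/(δ_A − δ_B) = (-7.12 − (-4.369))/(-28.584 − (-4.369))
f_A = -2.751 / -24.214 = 0.1136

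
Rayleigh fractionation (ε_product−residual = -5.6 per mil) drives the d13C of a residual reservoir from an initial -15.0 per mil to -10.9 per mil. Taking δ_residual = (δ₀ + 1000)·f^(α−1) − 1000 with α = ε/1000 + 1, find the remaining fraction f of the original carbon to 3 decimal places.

α − 1 = ε/1000 = -0.0056
(δ_res + 1000)/(δ₀ + 1000) = (-10.9 + 1000)/(-15.0 + 1000) = 989.1/985.0 = 1.004162
f = 1.004162^(1/-0.0056) = exp(ln(1.004162)/-0.0056) = exp(0.00415/-0.0056)
f = exp(-0.7417) = 0.4763

0.476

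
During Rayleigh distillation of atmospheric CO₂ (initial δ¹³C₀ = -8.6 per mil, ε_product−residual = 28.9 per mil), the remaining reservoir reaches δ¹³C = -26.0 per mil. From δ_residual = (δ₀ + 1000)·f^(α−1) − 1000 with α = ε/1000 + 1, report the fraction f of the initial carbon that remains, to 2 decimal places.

α − 1 = ε/1000 = 0.0289
(δ_res + 1000)/(δ₀ + 1000) = (-26.0 + 1000)/(-8.6 + 1000) = 974.0/991.4 = 0.982449
f = 0.982449^(1/0.0289) = exp(ln(0.982449)/0.0289) = exp(-0.01771/0.0289)
f = exp(-0.6127) = 0.5419

0.54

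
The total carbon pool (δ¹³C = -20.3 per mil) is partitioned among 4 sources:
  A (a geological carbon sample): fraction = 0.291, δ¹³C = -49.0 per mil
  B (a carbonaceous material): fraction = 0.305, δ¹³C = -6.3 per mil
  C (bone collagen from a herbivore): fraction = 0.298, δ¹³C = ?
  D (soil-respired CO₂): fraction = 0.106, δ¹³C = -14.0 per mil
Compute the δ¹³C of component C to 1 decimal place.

-8.8 per mil

Isotope mass balance: δ_bulk = Σ fᵢ·δᵢ.
-20.3 = 0.291×(-49.0) + 0.305×(-6.3) + 0.298×δ_C + 0.106×(-14.0)
0.298·δ_C = -20.3 − (-17.664) = -2.636
δ_C = -2.636 / 0.298 = -8.84 per mil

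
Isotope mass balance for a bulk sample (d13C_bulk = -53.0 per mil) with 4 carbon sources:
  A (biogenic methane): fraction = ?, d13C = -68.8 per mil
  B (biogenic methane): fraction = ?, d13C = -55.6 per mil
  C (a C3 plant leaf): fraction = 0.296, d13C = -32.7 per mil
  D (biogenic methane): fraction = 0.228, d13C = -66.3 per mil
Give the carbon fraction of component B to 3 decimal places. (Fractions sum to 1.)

Let f_B and f_A be the unknown fractions; fractions sum to 1 so f_B + f_A = 0.476.
Mass balance: Σ fᵢ·δᵢ = δ_bulk ⇒ f_B·(-55.6) + f_A·(-68.8) = -53.0 − (-24.796) = -28.204
Substitute f_A = 0.476 − f_B:
f_B·(-55.6 − -68.8) = -28.204 − 0.476×(-68.8) = 4.544
f_B = 4.544 / 13.2 = 0.3443

0.344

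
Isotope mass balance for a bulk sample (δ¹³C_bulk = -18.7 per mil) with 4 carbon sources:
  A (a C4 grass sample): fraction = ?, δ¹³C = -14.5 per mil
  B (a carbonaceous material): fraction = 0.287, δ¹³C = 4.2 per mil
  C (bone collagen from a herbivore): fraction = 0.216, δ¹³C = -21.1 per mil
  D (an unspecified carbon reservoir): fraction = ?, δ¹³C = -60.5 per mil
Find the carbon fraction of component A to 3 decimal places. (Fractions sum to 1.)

Let f_A and f_D be the unknown fractions; fractions sum to 1 so f_A + f_D = 0.497.
Mass balance: Σ fᵢ·δᵢ = δ_bulk ⇒ f_A·(-14.5) + f_D·(-60.5) = -18.7 − (-3.352) = -15.348
Substitute f_D = 0.497 − f_A:
f_A·(-14.5 − -60.5) = -15.348 − 0.497×(-60.5) = 14.721
f_A = 14.721 / 46.0 = 0.3200

0.320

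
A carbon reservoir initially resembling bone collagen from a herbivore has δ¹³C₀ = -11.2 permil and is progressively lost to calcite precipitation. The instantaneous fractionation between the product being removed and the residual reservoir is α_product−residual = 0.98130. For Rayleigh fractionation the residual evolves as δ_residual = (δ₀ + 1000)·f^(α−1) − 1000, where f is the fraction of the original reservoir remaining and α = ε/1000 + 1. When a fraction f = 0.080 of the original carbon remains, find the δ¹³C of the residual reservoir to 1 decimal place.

36.6 permil

Rayleigh residual: δ_res = (δ₀ + 1000)·f^(α−1) − 1000
α − 1 = -0.01870
f^(α−1) = 0.080^(-0.01870) = 1.048364
δ_res = (-11.2 + 1000) × 1.048364 − 1000 = 1036.623 − 1000 = 36.62 permil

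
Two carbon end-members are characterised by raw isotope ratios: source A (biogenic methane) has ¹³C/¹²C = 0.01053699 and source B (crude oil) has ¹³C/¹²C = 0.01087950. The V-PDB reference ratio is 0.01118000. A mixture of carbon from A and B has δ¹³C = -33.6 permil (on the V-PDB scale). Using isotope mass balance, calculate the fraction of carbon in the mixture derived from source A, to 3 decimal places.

δ_A = (0.01053699/0.01118000 − 1)×1000 = (0.942486 − 1)×1000 = -57.514 permil
δ_B = (0.01087950/0.01118000 − 1)×1000 = (0.973122 − 1)×1000 = -26.878 permil
f_A = (δ_mix − δ_B)/(δ_A − δ_B) = (-33.6 − (-26.878))/(-57.514 − (-26.878))
f_A = -6.722 / -30.636 = 0.2194

0.219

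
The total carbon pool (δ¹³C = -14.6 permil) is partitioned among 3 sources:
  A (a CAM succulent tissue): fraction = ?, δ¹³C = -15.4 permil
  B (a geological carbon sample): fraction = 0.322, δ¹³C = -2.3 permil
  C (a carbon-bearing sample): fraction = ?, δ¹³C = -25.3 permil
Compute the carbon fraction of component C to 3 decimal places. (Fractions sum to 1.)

0.345

Let f_C and f_A be the unknown fractions; fractions sum to 1 so f_C + f_A = 0.678.
Mass balance: Σ fᵢ·δᵢ = δ_bulk ⇒ f_C·(-25.3) + f_A·(-15.4) = -14.6 − (-0.741) = -13.859
Substitute f_A = 0.678 − f_C:
f_C·(-25.3 − -15.4) = -13.859 − 0.678×(-15.4) = -3.418
f_C = -3.418 / -9.9 = 0.3453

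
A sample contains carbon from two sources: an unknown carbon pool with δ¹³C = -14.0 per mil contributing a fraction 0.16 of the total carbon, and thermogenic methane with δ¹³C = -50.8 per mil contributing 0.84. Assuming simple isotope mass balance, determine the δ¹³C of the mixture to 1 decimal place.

-44.9 per mil

δ_mix = f_A·δ_A + f_B·δ_B
δ_mix = 0.16 × (-14.0) + 0.84 × (-50.8)
δ_mix = -2.24 + -42.67 = -44.91 per mil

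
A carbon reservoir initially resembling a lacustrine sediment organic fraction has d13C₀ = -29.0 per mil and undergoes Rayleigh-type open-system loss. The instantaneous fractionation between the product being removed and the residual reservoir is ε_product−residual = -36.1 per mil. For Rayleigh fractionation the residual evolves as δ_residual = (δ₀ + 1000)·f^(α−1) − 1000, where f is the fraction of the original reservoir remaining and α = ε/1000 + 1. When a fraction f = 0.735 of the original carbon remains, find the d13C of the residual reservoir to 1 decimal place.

Rayleigh residual: δ_res = (δ₀ + 1000)·f^(α−1) − 1000
α = ε/1000 + 1 = 0.96390, so α − 1 = -0.03610
f^(α−1) = 0.735^(-0.03610) = 1.011177
δ_res = (-29.0 + 1000) × 1.011177 − 1000 = 981.853 − 1000 = -18.15 per mil

-18.1 per mil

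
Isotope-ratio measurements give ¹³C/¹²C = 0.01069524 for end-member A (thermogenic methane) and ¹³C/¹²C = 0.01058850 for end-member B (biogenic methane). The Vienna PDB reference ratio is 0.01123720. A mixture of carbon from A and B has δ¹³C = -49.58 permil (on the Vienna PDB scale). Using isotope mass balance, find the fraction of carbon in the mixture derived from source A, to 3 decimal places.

0.858

δ_A = (0.01069524/0.01123720 − 1)×1000 = (0.951771 − 1)×1000 = -48.229 permil
δ_B = (0.01058850/0.01123720 − 1)×1000 = (0.942272 − 1)×1000 = -57.728 permil
f_A = (δ_mix − δ_B)/(δ_A − δ_B) = (-49.58 − (-57.728))/(-48.229 − (-57.728))
f_A = 8.148 / 9.499 = 0.8578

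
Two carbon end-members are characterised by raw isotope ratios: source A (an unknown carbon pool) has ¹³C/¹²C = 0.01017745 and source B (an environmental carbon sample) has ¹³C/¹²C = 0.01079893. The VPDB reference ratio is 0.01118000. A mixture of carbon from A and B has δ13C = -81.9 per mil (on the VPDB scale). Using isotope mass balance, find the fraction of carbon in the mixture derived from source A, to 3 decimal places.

δ_A = (0.01017745/0.01118000 − 1)×1000 = (0.910326 − 1)×1000 = -89.674 per mil
δ_B = (0.01079893/0.01118000 − 1)×1000 = (0.965915 − 1)×1000 = -34.085 per mil
f_A = (δ_mix − δ_B)/(δ_A − δ_B) = (-81.9 − (-34.085))/(-89.674 − (-34.085))
f_A = -47.815 / -55.589 = 0.8602

0.860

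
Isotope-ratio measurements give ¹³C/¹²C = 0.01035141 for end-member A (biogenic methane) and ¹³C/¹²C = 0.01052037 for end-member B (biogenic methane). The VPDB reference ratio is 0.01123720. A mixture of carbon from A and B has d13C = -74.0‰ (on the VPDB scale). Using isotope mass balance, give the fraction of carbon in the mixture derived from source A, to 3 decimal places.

0.679

δ_A = (0.01035141/0.01123720 − 1)×1000 = (0.921173 − 1)×1000 = -78.827‰
δ_B = (0.01052037/0.01123720 − 1)×1000 = (0.936209 − 1)×1000 = -63.791‰
f_A = (δ_mix − δ_B)/(δ_A − δ_B) = (-74.0 − (-63.791))/(-78.827 − (-63.791))
f_A = -10.209 / -15.036 = 0.6790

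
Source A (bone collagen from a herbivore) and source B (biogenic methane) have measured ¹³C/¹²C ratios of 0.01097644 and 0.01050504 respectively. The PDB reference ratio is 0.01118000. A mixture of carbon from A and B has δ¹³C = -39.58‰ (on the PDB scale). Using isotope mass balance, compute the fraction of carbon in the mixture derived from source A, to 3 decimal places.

δ_A = (0.01097644/0.01118000 − 1)×1000 = (0.981792 − 1)×1000 = -18.208‰
δ_B = (0.01050504/0.01118000 − 1)×1000 = (0.939628 − 1)×1000 = -60.372‰
f_A = (δ_mix − δ_B)/(δ_A − δ_B) = (-39.58 − (-60.372))/(-18.208 − (-60.372))
f_A = 20.792 / 42.165 = 0.4931

0.493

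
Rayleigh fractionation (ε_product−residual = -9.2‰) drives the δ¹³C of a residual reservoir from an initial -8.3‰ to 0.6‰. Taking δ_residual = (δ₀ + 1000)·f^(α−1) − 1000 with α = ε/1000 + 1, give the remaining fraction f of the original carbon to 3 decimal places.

0.379

α − 1 = ε/1000 = -0.0092
(δ_res + 1000)/(δ₀ + 1000) = (0.6 + 1000)/(-8.3 + 1000) = 1000.6/991.7 = 1.008974
f = 1.008974^(1/-0.0092) = exp(ln(1.008974)/-0.0092) = exp(0.00893/-0.0092)
f = exp(-0.9711) = 0.3787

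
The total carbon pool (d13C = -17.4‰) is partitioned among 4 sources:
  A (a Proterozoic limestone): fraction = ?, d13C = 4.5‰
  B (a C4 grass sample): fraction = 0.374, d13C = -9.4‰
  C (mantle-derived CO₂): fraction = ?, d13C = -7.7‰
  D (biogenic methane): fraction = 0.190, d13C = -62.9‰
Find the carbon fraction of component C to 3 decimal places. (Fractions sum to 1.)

Let f_C and f_A be the unknown fractions; fractions sum to 1 so f_C + f_A = 0.436.
Mass balance: Σ fᵢ·δᵢ = δ_bulk ⇒ f_C·(-7.7) + f_A·(4.5) = -17.4 − (-15.467) = -1.933
Substitute f_A = 0.436 − f_C:
f_C·(-7.7 − 4.5) = -1.933 − 0.436×(4.5) = -3.895
f_C = -3.895 / -12.2 = 0.3193

0.319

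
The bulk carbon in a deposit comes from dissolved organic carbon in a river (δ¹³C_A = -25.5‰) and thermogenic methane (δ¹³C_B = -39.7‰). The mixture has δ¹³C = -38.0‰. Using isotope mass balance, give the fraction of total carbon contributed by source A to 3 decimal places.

0.120

δ_mix = f_A·δ_A + (1 − f_A)·δ_B  ⇒  f_A = (δ_mix − δ_B)/(δ_A − δ_B)
f_A = (-38.0 − (-39.7)) / (-25.5 − (-39.7))
f_A = 1.7 / 14.2 = 0.1197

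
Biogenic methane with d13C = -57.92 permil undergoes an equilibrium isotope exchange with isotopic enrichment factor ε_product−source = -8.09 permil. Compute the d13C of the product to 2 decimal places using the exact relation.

-65.54 permil

Exactly, δ_product = (δ_source + 1000)·(ε/1000 + 1) − 1000.
δ_product = (-57.92 + 1000) × (-8.09/1000 + 1) − 1000
δ_product = -65.541 permil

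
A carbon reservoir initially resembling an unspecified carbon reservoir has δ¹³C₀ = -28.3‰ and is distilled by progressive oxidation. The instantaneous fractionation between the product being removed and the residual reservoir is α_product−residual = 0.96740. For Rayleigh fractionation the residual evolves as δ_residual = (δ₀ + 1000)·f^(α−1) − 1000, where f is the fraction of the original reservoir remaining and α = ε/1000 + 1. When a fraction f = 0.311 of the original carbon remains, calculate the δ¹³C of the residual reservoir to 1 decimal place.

Rayleigh residual: δ_res = (δ₀ + 1000)·f^(α−1) − 1000
α − 1 = -0.03260
f^(α−1) = 0.311^(-0.03260) = 1.038810
δ_res = (-28.3 + 1000) × 1.038810 − 1000 = 1009.411 − 1000 = 9.41‰

9.4‰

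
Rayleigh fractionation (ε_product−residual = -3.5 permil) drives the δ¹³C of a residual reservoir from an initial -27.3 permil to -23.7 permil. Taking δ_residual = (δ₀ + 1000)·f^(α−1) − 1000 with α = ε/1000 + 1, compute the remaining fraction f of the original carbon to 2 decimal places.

0.35

α − 1 = ε/1000 = -0.0035
(δ_res + 1000)/(δ₀ + 1000) = (-23.7 + 1000)/(-27.3 + 1000) = 976.3/972.7 = 1.003701
f = 1.003701^(1/-0.0035) = exp(ln(1.003701)/-0.0035) = exp(0.00369/-0.0035)
f = exp(-1.0555) = 0.3480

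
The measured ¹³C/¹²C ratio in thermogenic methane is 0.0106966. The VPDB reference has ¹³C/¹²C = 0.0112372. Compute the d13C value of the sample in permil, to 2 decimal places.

-48.11 permil

d13C = (R_sample / R_standard − 1) × 1000
R_sample / R_standard = 0.0106966 / 0.0112372 = 0.951892
d13C = (0.951892 − 1) × 1000 = -48.108 permil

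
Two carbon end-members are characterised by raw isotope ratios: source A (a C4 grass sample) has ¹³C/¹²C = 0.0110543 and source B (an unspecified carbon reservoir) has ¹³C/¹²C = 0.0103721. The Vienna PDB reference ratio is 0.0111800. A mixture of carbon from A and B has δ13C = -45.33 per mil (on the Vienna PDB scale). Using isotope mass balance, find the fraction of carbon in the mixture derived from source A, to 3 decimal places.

δ_A = (0.0110543/0.0111800 − 1)×1000 = (0.988757 − 1)×1000 = -11.243 per mil
δ_B = (0.0103721/0.0111800 − 1)×1000 = (0.927737 − 1)×1000 = -72.263 per mil
f_A = (δ_mix − δ_B)/(δ_A − δ_B) = (-45.33 − (-72.263))/(-11.243 − (-72.263))
f_A = 26.933 / 61.020 = 0.4414

0.441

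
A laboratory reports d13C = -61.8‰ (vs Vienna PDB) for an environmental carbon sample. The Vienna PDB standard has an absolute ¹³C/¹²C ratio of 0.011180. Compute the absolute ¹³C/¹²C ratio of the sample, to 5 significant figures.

R_sample = R_standard × (d13C/1000 + 1)
R_sample = 0.011180 × (-61.8/1000 + 1) = 0.011180 × 0.938200
R_sample = 0.0104891

0.010489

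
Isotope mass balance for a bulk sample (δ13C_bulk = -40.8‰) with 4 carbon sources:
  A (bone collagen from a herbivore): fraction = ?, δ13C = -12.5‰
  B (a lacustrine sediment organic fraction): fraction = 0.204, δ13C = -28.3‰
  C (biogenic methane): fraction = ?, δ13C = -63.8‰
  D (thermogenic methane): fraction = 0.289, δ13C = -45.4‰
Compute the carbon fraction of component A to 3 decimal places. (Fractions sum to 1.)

0.204

Let f_A and f_C be the unknown fractions; fractions sum to 1 so f_A + f_C = 0.507.
Mass balance: Σ fᵢ·δᵢ = δ_bulk ⇒ f_A·(-12.5) + f_C·(-63.8) = -40.8 − (-18.894) = -21.906
Substitute f_C = 0.507 − f_A:
f_A·(-12.5 − -63.8) = -21.906 − 0.507×(-63.8) = 10.440
f_A = 10.440 / 51.3 = 0.2035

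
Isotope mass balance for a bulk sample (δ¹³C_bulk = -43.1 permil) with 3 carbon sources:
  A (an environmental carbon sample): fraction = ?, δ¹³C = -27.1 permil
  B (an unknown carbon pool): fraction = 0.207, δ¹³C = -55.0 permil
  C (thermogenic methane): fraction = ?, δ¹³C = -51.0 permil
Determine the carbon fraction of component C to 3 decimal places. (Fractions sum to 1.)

Let f_C and f_A be the unknown fractions; fractions sum to 1 so f_C + f_A = 0.793.
Mass balance: Σ fᵢ·δᵢ = δ_bulk ⇒ f_C·(-51.0) + f_A·(-27.1) = -43.1 − (-11.385) = -31.715
Substitute f_A = 0.793 − f_C:
f_C·(-51.0 − -27.1) = -31.715 − 0.793×(-27.1) = -10.225
f_C = -10.225 / -23.9 = 0.4278

0.428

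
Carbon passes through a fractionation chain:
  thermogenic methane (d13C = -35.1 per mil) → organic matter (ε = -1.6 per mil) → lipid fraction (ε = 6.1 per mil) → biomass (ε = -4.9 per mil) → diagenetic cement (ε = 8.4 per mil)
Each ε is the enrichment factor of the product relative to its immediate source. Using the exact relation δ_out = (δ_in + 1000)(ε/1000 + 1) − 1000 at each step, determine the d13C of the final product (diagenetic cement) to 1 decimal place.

-27.4 per mil

step 1: δ = (-35.10 + 1000)·(-1.6/1000 + 1) − 1000 = -36.64 per mil
step 2: δ = (-36.64 + 1000)·(6.1/1000 + 1) − 1000 = -30.77 per mil
step 3: δ = (-30.77 + 1000)·(-4.9/1000 + 1) − 1000 = -35.52 per mil
step 4: δ = (-35.52 + 1000)·(8.4/1000 + 1) − 1000 = -27.41 per mil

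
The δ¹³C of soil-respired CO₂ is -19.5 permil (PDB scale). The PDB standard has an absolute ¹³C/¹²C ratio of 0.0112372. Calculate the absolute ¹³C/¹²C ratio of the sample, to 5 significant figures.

R_sample = R_standard × (δ¹³C/1000 + 1)
R_sample = 0.0112372 × (-19.5/1000 + 1) = 0.0112372 × 0.980500
R_sample = 0.0110181

0.011018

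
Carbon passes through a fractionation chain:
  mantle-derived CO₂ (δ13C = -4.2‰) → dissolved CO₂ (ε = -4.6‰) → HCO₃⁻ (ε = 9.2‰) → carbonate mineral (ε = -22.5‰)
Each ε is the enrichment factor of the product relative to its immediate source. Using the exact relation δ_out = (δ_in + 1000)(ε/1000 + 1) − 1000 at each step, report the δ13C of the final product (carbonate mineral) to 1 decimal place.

step 1: δ = (-4.20 + 1000)·(-4.6/1000 + 1) − 1000 = -8.78‰
step 2: δ = (-8.78 + 1000)·(9.2/1000 + 1) − 1000 = 0.34‰
step 3: δ = (0.34 + 1000)·(-22.5/1000 + 1) − 1000 = -22.17‰

-22.2‰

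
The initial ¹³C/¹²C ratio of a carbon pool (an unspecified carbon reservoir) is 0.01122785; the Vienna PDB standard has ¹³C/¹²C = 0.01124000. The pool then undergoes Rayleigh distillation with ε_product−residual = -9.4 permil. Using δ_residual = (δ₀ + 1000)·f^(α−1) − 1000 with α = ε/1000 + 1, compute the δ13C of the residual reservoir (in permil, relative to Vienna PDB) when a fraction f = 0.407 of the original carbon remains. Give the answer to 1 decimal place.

δ₀ = (0.01122785/0.01124000 − 1)×1000 = (0.998919 − 1)×1000 = -1.081 permil
α − 1 = ε/1000 = -0.0094
f^(α−1) = 0.407^(-0.0094) = 1.008486
δ_res = (-1.081 + 1000) × 1.008486 − 1000 = 1007.396 − 1000 = 7.40 permil

7.4 permil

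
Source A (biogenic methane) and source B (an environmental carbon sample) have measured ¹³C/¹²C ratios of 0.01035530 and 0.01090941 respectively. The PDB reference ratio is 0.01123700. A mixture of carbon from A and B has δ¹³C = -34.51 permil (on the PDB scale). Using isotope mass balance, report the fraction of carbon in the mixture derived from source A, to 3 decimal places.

0.109

δ_A = (0.01035530/0.01123700 − 1)×1000 = (0.921536 − 1)×1000 = -78.464 permil
δ_B = (0.01090941/0.01123700 − 1)×1000 = (0.970847 − 1)×1000 = -29.153 permil
f_A = (δ_mix − δ_B)/(δ_A − δ_B) = (-34.51 − (-29.153))/(-78.464 − (-29.153))
f_A = -5.357 / -49.311 = 0.1086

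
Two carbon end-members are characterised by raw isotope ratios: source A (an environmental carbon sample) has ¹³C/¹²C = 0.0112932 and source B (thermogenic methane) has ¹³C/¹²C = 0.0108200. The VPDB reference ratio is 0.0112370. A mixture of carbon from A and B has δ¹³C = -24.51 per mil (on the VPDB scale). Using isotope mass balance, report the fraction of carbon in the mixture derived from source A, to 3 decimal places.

0.299

δ_A = (0.0112932/0.0112370 − 1)×1000 = (1.005001 − 1)×1000 = 5.001 per mil
δ_B = (0.0108200/0.0112370 − 1)×1000 = (0.962890 − 1)×1000 = -37.110 per mil
f_A = (δ_mix − δ_B)/(δ_A − δ_B) = (-24.51 − (-37.110))/(5.001 − (-37.110))
f_A = 12.600 / 42.111 = 0.2992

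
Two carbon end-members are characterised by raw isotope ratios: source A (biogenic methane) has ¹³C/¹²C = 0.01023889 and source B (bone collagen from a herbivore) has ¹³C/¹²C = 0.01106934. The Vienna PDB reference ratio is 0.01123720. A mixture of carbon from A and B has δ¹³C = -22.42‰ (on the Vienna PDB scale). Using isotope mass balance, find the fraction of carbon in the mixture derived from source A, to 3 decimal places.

δ_A = (0.01023889/0.01123720 − 1)×1000 = (0.911160 − 1)×1000 = -88.840‰
δ_B = (0.01106934/0.01123720 − 1)×1000 = (0.985062 − 1)×1000 = -14.938‰
f_A = (δ_mix − δ_B)/(δ_A − δ_B) = (-22.42 − (-14.938))/(-88.840 − (-14.938))
f_A = -7.482 / -73.902 = 0.1012

0.101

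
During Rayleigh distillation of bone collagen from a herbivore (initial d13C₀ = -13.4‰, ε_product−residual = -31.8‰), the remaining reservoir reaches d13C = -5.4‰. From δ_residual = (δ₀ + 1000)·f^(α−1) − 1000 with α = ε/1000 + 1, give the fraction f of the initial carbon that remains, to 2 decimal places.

0.78

α − 1 = ε/1000 = -0.0318
(δ_res + 1000)/(δ₀ + 1000) = (-5.4 + 1000)/(-13.4 + 1000) = 994.6/986.6 = 1.008109
f = 1.008109^(1/-0.0318) = exp(ln(1.008109)/-0.0318) = exp(0.00808/-0.0318)
f = exp(-0.2540) = 0.7757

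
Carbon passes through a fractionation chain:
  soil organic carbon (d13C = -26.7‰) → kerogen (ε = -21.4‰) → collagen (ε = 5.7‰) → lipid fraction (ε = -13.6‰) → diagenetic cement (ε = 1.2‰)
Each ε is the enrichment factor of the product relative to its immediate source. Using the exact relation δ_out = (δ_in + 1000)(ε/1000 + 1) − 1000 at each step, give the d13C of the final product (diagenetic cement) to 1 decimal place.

step 1: δ = (-26.70 + 1000)·(-21.4/1000 + 1) − 1000 = -47.53‰
step 2: δ = (-47.53 + 1000)·(5.7/1000 + 1) − 1000 = -42.10‰
step 3: δ = (-42.10 + 1000)·(-13.6/1000 + 1) − 1000 = -55.13‰
step 4: δ = (-55.13 + 1000)·(1.2/1000 + 1) − 1000 = -53.99‰

-54.0‰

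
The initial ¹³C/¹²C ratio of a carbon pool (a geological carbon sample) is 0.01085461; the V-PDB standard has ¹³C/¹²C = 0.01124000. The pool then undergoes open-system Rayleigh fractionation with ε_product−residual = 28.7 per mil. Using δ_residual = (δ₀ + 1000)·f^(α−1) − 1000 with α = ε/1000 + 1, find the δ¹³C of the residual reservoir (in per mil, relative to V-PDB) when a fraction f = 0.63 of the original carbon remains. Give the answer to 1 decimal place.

-47.0 per mil

δ₀ = (0.01085461/0.01124000 − 1)×1000 = (0.965713 − 1)×1000 = -34.287 per mil
α − 1 = ε/1000 = 0.0287
f^(α−1) = 0.63^(0.0287) = 0.986827
δ_res = (-34.287 + 1000) × 0.986827 − 1000 = 952.991 − 1000 = -47.01 per mil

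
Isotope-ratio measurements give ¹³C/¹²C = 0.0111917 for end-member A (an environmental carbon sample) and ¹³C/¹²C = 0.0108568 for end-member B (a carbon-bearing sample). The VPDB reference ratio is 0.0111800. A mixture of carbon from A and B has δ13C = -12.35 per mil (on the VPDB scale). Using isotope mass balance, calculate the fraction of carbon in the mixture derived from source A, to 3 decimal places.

0.553

δ_A = (0.0111917/0.0111800 − 1)×1000 = (1.001047 − 1)×1000 = 1.047 per mil
δ_B = (0.0108568/0.0111800 − 1)×1000 = (0.971091 − 1)×1000 = -28.909 per mil
f_A = (δ_mix − δ_B)/(δ_A − δ_B) = (-12.35 − (-28.909))/(1.047 − (-28.909))
f_A = 16.559 / 29.955 = 0.5528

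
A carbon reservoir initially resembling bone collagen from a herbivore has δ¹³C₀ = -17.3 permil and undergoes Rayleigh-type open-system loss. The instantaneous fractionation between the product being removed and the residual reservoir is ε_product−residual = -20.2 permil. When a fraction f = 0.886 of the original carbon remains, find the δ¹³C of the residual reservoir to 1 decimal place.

-14.9 permil

Rayleigh residual: δ_res = (δ₀ + 1000)·f^(α−1) − 1000
α = ε/1000 + 1 = 0.97980, so α − 1 = -0.02020
f^(α−1) = 0.886^(-0.02020) = 1.002448
δ_res = (-17.3 + 1000) × 1.002448 − 1000 = 985.106 − 1000 = -14.89 permil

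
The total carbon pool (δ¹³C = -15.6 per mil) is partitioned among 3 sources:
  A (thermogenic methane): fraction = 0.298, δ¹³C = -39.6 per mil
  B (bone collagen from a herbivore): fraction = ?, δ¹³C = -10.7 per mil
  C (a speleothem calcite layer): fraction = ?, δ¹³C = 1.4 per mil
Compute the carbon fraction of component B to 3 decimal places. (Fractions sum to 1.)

Let f_B and f_C be the unknown fractions; fractions sum to 1 so f_B + f_C = 0.702.
Mass balance: Σ fᵢ·δᵢ = δ_bulk ⇒ f_B·(-10.7) + f_C·(1.4) = -15.6 − (-11.801) = -3.799
Substitute f_C = 0.702 − f_B:
f_B·(-10.7 − 1.4) = -3.799 − 0.702×(1.4) = -4.782
f_B = -4.782 / -12.1 = 0.3952

0.395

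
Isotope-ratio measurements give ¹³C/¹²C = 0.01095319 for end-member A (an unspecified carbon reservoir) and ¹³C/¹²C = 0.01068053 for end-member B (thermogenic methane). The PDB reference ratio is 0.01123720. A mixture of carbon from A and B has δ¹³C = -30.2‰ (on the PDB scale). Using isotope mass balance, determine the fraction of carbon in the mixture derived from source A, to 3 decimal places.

0.797

δ_A = (0.01095319/0.01123720 − 1)×1000 = (0.974726 − 1)×1000 = -25.274‰
δ_B = (0.01068053/0.01123720 − 1)×1000 = (0.950462 − 1)×1000 = -49.538‰
f_A = (δ_mix − δ_B)/(δ_A − δ_B) = (-30.2 − (-49.538))/(-25.274 − (-49.538))
f_A = 19.338 / 24.264 = 0.7970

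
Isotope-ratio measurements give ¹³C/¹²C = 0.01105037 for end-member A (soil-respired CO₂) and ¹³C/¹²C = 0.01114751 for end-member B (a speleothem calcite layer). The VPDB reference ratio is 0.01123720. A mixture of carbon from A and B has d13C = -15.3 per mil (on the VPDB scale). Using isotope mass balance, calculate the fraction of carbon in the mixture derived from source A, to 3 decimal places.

δ_A = (0.01105037/0.01123720 − 1)×1000 = (0.983374 − 1)×1000 = -16.626 per mil
δ_B = (0.01114751/0.01123720 − 1)×1000 = (0.992018 − 1)×1000 = -7.982 per mil
f_A = (δ_mix − δ_B)/(δ_A − δ_B) = (-15.3 − (-7.982))/(-16.626 − (-7.982))
f_A = -7.318 / -8.645 = 0.8466

0.847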